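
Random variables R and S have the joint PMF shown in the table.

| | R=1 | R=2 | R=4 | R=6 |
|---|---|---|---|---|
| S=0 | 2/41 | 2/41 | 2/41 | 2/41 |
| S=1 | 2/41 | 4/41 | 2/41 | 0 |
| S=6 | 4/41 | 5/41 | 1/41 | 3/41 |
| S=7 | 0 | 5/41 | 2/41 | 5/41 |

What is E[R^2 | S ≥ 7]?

P(S ≥ 7) = 12/41.
Σ R^2·P over the event = 4·(5/41) + 16·(2/41) + 36·(5/41) = 232/41.
E[R^2 | S ≥ 7] = (232/41) / (12/41) = 58/3.

58/3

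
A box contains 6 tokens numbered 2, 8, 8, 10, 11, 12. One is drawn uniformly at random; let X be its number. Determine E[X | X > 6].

49/5

P(X > 6) = 5/6.
Σ over the event: 8·1/3 + 10·1/6 + 11·1/6 + 12·1/6 = 49/6.
E[X | X > 6] = (49/6) / (5/6) = 49/5.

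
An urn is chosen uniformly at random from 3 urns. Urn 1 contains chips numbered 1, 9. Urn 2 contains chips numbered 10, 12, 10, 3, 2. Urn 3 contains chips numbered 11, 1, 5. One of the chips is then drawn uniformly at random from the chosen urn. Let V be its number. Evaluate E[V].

E[V | urn 1] = (1+9)/2 = 5.
E[V | urn 2] = (10+12+10+3+2)/5 = 37/5.
E[V | urn 3] = (11+1+5)/3 = 17/3.
By the law of total expectation,
E[V] = (1/3)·(5) + (1/3)·(37/5) + (1/3)·(17/3) = 271/45.

271/45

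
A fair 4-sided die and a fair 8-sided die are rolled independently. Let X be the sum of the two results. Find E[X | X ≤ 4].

10/3

P(X ≤ 4) = 3/16.
Σ over the event: 2·1/32 + 3·1/16 + 4·3/32 = 5/8.
E[X | X ≤ 4] = (5/8) / (3/16) = 10/3.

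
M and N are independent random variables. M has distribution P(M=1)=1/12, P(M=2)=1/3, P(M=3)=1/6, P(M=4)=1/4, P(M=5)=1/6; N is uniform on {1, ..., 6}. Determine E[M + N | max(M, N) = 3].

54/11

P(max(M, N) = 3) = 11/72.
Summing (M+N)·P(x,y) over outcomes with max(M, N) = 3 gives 3/4.
E[M + N | max(M, N) = 3] = (3/4) / (11/72) = 54/11.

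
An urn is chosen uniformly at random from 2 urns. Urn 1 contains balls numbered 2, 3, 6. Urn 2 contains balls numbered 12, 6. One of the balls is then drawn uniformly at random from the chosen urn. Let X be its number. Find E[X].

19/3

E[X | urn 1] = (2+3+6)/3 = 11/3.
E[X | urn 2] = (12+6)/2 = 9.
By the law of total expectation,
E[X] = (1/2)·(11/3) + (1/2)·(9) = 19/3.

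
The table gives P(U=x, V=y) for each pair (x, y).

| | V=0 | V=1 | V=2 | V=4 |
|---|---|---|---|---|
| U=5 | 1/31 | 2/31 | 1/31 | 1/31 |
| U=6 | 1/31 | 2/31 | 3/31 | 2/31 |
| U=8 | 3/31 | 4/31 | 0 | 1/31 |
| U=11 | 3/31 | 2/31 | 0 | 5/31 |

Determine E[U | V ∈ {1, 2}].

P(V ∈ {1, 2}) = 14/31.
Summing U·P(U=x,V=y) over the conditioning event gives 99/31.
E[U | V ∈ {1, 2}] = (99/31) / (14/31) = 99/14.

99/14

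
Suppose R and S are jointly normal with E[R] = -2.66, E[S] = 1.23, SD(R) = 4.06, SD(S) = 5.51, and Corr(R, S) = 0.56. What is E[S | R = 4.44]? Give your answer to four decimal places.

The regression of S on R has slope ρ·σ_S/σ_R and passes through (μ_R, μ_S).
E[S | R=4.44] = 1.23 + (0.56)·(5.51/4.06)·(4.44 − (-2.66)) = 1.23 + (0.76)·(7.1) = 6.6260.

6.6260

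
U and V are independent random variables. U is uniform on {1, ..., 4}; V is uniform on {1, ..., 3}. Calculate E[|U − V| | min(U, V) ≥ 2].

P(min(U, V) ≥ 2) = 1/2.
Summing |U−V|·P(x,y) over outcomes with min(U, V) ≥ 2 gives 5/12.
E[|U − V| | min(U, V) ≥ 2] = (5/12) / (1/2) = 5/6.

5/6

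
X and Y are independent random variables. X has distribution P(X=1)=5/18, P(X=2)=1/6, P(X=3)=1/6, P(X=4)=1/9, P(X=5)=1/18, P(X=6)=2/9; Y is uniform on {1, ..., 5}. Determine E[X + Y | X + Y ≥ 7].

328/39

P(X + Y ≥ 7) = 13/30.
Summing (X+Y)·P(x,y) over outcomes with X + Y ≥ 7 gives 164/45.
E[X + Y | X + Y ≥ 7] = (164/45) / (13/30) = 328/39.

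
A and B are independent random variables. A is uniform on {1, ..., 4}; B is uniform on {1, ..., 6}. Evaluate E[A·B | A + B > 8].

Outcomes with A + B > 8: (3,6), (4,5), (4,6), each with probability 1/24.
E[A·B | A + B > 8] = (18 + 20 + 24) / 3 = 62/3.

62/3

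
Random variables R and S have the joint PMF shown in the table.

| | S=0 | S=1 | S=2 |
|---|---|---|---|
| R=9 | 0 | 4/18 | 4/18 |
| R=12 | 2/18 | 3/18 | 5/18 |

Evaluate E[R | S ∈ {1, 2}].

P(S ∈ {1, 2}) = 8/9.
Σ R·P over the event = 9·(4/18) + 9·(4/18) + 12·(3/18) + 12·(5/18) = 28/3.
E[R | S ∈ {1, 2}] = (28/3) / (8/9) = 21/2.

21/2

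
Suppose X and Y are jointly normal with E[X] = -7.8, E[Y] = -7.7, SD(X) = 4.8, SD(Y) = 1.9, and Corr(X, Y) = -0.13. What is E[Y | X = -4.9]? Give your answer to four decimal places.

-7.8492

E[Y | X=x] = μ_Y + ρ(σ_Y/σ_X)(x − μ_X) for jointly normal variables.
E[Y | X=-4.9] = -7.7 + (-0.13)·(1.9/4.8)·(-4.9 − (-7.8)) = -7.7 + (-0.051458)·(2.9) = -7.8492.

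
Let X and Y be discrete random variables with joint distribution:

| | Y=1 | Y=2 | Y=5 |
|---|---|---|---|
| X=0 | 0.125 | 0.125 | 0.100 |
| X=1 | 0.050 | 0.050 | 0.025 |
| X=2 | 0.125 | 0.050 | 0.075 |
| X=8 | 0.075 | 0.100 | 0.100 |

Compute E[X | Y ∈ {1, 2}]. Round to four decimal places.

2.6429

P(Y ∈ {1, 2}) = 0.700.
Σ X·P over the event = 0·(0.125) + 0·(0.125) + 1·(0.050) + 1·(0.050) + 2·(0.125) + 2·(0.050) + 8·(0.075) + 8·(0.100) = 1.850.
E[X | Y ∈ {1, 2}] = (1.850) / (0.700) = 2.6429.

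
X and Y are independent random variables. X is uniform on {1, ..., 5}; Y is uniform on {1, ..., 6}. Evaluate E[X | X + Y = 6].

3

P(X + Y = 6) = 1/6.
Summing X·P(x,y) over outcomes with X + Y = 6 gives 1/2.
E[X | X + Y = 6] = (1/2) / (1/6) = 3.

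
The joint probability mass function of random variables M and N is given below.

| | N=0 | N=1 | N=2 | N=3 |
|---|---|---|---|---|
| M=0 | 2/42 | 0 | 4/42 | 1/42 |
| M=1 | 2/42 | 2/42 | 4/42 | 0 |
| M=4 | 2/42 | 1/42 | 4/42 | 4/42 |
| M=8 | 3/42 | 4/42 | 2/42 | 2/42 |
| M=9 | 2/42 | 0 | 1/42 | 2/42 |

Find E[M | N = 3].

P(N = 3) = 3/14.
Σ M·P over the event = 0·(1/42) + 4·(4/42) + 8·(2/42) + 9·(2/42) = 25/21.
E[M | N = 3] = (25/21) / (3/14) = 50/9.

50/9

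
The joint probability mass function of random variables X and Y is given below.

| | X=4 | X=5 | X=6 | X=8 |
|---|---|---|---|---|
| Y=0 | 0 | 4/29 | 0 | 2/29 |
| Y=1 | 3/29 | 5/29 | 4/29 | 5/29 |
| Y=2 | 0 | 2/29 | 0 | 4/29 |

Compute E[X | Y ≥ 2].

7

P(Y ≥ 2) = 6/29.
Σ X·P over the event = 5·(2/29) + 8·(4/29) = 42/29.
E[X | Y ≥ 2] = (42/29) / (6/29) = 7.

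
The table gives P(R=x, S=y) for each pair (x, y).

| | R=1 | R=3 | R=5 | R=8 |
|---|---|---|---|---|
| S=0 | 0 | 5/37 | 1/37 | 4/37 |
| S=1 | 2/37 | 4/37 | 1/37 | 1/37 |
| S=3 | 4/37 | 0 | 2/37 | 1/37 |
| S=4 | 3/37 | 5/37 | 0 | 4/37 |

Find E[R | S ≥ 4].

25/6

P(S ≥ 4) = 12/37.
Σ R·P over the event = 1·(3/37) + 3·(5/37) + 8·(4/37) = 50/37.
E[R | S ≥ 4] = (50/37) / (12/37) = 25/6.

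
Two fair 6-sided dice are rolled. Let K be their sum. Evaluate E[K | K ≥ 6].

P(K ≥ 6) = 13/18.
Σ over the event: 6·5/36 + 7·1/6 + 8·5/36 + 9·1/9 + 10·1/12 + 11·1/18 + 12·1/36 = 53/9.
E[K | K ≥ 6] = (53/9) / (13/18) = 106/13.

106/13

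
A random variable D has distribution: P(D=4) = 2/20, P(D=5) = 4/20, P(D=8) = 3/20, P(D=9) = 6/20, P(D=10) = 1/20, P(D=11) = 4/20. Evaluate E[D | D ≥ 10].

P(D ≥ 10) = 1/4.
Σ over the event: 10·1/20 + 11·1/5 = 27/10.
E[D | D ≥ 10] = (27/10) / (1/4) = 54/5.

54/5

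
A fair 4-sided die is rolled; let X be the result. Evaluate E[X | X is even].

3

Given X is even, X is equally likely to be any of {2, 4}.
E[X | X is even] = (2 + 4) / 2 = 3.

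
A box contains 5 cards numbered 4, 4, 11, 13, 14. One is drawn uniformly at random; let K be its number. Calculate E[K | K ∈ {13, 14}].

27/2

P(K ∈ {13, 14}) = 2/5.
Σ over the event: 13·1/5 + 14·1/5 = 27/5.
E[K | K ∈ {13, 14}] = (27/5) / (2/5) = 27/2.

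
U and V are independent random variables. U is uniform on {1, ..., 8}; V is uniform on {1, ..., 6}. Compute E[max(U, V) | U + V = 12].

7

P(U + V = 12) = 1/16.
Summing max(U,V)·P(x,y) over outcomes with U + V = 12 gives 7/16.
E[max(U, V) | U + V = 12] = (7/16) / (1/16) = 7.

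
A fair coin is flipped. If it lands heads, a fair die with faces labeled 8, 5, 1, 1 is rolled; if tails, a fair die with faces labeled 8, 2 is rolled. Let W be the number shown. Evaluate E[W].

35/8

E[W | heads] = (8+5+1+1)/4 = 15/4.
E[W | tails] = (8+2)/2 = 5.
E[W] = (1/2)·(15/4) + (1/2)·(5) = 35/8.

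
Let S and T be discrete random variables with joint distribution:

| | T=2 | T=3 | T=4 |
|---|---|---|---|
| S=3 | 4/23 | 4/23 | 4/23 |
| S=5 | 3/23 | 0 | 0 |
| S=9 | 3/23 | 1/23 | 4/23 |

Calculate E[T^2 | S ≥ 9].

P(S ≥ 9) = 8/23.
Σ T^2·P over the event = 4·(3/23) + 9·(1/23) + 16·(4/23) = 85/23.
E[T^2 | S ≥ 9] = (85/23) / (8/23) = 85/8.

85/8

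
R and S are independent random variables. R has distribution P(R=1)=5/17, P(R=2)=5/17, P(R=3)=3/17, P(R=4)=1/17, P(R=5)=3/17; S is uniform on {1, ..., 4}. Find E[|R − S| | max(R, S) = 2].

2/3

P(max(R, S) = 2) = 15/68.
Summing |R−S|·P(x,y) over outcomes with max(R, S) = 2 gives 5/34.
E[|R − S| | max(R, S) = 2] = (5/34) / (15/68) = 2/3.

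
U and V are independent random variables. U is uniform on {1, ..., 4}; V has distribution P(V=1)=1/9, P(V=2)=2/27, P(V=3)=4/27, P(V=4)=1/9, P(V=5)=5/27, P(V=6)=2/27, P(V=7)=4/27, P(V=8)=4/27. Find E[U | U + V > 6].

14/5

P(U + V > 6) = 65/108.
Summing U·P(x,y) over outcomes with U + V > 6 gives 91/54.
E[U | U + V > 6] = (91/54) / (65/108) = 14/5.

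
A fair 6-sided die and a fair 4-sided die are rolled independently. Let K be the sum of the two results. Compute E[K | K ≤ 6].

32/7

P(K ≤ 6) = 7/12.
Σ over the event: 2·1/24 + 3·1/12 + 4·1/8 + 5·1/6 + 6·1/6 = 8/3.
E[K | K ≤ 6] = (8/3) / (7/12) = 32/7.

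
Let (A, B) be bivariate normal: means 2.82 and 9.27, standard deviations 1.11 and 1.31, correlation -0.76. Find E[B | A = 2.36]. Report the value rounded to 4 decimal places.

9.6826

E[B | A=x] = μ_B + ρ(σ_B/σ_A)(x − μ_A) for jointly normal variables.
E[B | A=2.36] = 9.27 + (-0.76)·(1.31/1.11)·(2.36 − (2.82)) = 9.27 + (-0.89694)·(-0.46) = 9.6826.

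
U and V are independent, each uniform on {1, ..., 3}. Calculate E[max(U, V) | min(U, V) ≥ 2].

11/4

P(min(U, V) ≥ 2) = 4/9.
Summing max(U,V)·P(x,y) over outcomes with min(U, V) ≥ 2 gives 11/9.
E[max(U, V) | min(U, V) ≥ 2] = (11/9) / (4/9) = 11/4.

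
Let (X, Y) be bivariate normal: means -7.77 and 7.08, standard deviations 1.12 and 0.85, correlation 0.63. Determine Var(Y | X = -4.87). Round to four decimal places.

0.4357

The conditional variance in a bivariate normal is σ_Y²(1 − ρ²), independent of x.
Var(Y | X=-4.87) = (0.85)²·(1 − (0.63)²) = 0.7225·0.6031 = 0.4357.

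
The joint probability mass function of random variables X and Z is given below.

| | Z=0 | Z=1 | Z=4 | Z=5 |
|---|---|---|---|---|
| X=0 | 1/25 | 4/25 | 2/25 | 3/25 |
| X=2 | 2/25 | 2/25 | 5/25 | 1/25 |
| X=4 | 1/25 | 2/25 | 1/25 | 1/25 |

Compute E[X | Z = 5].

P(Z = 5) = 1/5.
Σ X·P over the event = 0·(3/25) + 2·(1/25) + 4·(1/25) = 6/25.
E[X | Z = 5] = (6/25) / (1/5) = 6/5.

6/5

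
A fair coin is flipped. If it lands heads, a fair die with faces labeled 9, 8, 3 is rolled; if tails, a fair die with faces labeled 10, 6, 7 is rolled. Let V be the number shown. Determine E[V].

43/6

E[V | heads] = (9+8+3)/3 = 20/3.
E[V | tails] = (10+6+7)/3 = 23/3.
E[V] = (1/2)·(20/3) + (1/2)·(23/3) = 43/6.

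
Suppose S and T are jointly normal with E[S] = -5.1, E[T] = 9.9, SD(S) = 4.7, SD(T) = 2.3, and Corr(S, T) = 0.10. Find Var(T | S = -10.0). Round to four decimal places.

For a bivariate normal, Var(T | S=x) = σ_T²(1 − ρ²).
Var(T | S=-10.0) = (2.3)²·(1 − (0.10)²) = 5.29·0.99 = 5.2371.

5.2371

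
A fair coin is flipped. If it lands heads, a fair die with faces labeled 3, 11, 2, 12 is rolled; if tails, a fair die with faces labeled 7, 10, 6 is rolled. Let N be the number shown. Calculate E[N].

22/3

E[N | heads] = (3+11+2+12)/4 = 7.
E[N | tails] = (7+10+6)/3 = 23/3.
E[N] = (1/2)·(7) + (1/2)·(23/3) = 22/3.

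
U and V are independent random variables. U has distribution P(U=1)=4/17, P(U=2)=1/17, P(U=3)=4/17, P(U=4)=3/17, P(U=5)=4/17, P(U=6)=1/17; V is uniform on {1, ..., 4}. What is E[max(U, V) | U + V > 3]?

P(U + V > 3) = 59/68.
Summing max(U,V)·P(x,y) over outcomes with U + V > 3 gives 241/68.
E[max(U, V) | U + V > 3] = (241/68) / (59/68) = 241/59.

241/59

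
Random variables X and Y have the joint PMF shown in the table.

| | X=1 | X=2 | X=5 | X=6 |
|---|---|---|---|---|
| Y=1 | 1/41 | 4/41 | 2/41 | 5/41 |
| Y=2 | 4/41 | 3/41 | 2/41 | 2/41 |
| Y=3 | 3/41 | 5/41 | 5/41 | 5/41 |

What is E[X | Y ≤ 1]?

49/12

P(Y ≤ 1) = 12/41.
Σ X·P over the event = 1·(1/41) + 2·(4/41) + 5·(2/41) + 6·(5/41) = 49/41.
E[X | Y ≤ 1] = (49/41) / (12/41) = 49/12.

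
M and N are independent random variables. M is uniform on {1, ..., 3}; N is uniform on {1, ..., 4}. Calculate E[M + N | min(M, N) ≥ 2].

P(min(M, N) ≥ 2) = 1/2.
Summing (M+N)·P(x,y) over outcomes with min(M, N) ≥ 2 gives 11/4.
E[M + N | min(M, N) ≥ 2] = (11/4) / (1/2) = 11/2.

11/2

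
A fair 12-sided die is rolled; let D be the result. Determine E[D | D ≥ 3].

Given D ≥ 3, D is equally likely to be any of {3, 4, 5, 6, 7, 8, 9, 10, 11, 12}.
E[D | D ≥ 3] = (3 + 4 + 5 + 6 + 7 + 8 + 9 + 10 + 11 + 12) / 10 = 15/2.

15/2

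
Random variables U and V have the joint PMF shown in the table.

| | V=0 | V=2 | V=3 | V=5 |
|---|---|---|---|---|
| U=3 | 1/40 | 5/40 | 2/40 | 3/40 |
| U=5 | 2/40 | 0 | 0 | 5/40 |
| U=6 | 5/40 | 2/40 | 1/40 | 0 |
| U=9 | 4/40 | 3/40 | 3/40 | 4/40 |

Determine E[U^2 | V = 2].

36

P(V = 2) = 1/4.
Σ U^2·P over the event = 9·(5/40) + 36·(2/40) + 81·(3/40) = 9.
E[U^2 | V = 2] = (9) / (1/4) = 36.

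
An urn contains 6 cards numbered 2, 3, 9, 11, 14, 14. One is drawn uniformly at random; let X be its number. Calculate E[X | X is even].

P(X is even) = 1/2.
Σ over the event: 2·1/6 + 14·1/3 = 5.
E[X | X is even] = (5) / (1/2) = 10.

10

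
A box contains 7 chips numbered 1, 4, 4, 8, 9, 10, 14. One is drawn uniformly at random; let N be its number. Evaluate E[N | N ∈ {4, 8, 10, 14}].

P(N ∈ {4, 8, 10, 14}) = 5/7.
Σ over the event: 4·2/7 + 8·1/7 + 10·1/7 + 14·1/7 = 40/7.
E[N | N ∈ {4, 8, 10, 14}] = (40/7) / (5/7) = 8.

8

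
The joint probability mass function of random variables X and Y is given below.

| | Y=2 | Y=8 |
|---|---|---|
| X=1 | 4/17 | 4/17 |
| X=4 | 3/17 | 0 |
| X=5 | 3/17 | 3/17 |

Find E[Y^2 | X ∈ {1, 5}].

34

P(X ∈ {1, 5}) = 14/17.
Σ Y^2·P over the event = 4·(4/17) + 64·(4/17) + 4·(3/17) + 64·(3/17) = 28.
E[Y^2 | X ∈ {1, 5}] = (28) / (14/17) = 34.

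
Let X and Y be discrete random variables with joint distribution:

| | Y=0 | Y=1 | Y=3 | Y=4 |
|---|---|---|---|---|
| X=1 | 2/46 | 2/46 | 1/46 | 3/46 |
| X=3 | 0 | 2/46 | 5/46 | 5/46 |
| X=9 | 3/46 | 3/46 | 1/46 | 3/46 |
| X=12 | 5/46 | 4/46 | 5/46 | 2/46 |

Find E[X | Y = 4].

P(Y = 4) = 13/46.
Summing X·P(X=x,Y=y) over the conditioning event gives 3/2.
E[X | Y = 4] = (3/2) / (13/46) = 69/13.

69/13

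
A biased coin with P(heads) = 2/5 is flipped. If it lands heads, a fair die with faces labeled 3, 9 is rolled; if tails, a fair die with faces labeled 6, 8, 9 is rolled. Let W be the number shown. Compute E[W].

7

E[W | heads] = (3+9)/2 = 6.
E[W | tails] = (6+8+9)/3 = 23/3.
E[W] = (2/5)·(6) + (3/5)·(23/3) = 7.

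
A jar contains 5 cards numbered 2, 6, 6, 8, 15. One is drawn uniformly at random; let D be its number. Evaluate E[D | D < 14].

P(D < 14) = 4/5.
Σ over the event: 2·1/5 + 6·2/5 + 8·1/5 = 22/5.
E[D | D < 14] = (22/5) / (4/5) = 11/2.

11/2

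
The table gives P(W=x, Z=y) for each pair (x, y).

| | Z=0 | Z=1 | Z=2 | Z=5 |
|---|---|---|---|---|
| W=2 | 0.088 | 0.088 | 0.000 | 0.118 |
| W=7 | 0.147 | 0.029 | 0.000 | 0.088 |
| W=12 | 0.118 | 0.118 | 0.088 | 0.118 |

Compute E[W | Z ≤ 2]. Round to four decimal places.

8.0947

P(Z ≤ 2) = 0.676.
Σ W·P over the event = 2·(0.088) + 2·(0.088) + 7·(0.147) + 7·(0.029) + 12·(0.118) + 12·(0.118) + 12·(0.088) = 5.472.
E[W | Z ≤ 2] = (5.472) / (0.676) = 8.0947.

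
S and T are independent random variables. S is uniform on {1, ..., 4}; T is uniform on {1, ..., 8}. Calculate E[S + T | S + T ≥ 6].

P(S + T ≥ 6) = 11/16.
Summing (S+T)·P(x,y) over outcomes with S + T ≥ 6 gives 23/4.
E[S + T | S + T ≥ 6] = (23/4) / (11/16) = 92/11.

92/11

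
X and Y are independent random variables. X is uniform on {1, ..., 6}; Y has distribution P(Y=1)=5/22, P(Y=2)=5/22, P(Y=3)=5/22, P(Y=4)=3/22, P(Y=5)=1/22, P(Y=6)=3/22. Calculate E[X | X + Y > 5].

P(X + Y > 5) = 7/11.
Summing X·P(x,y) over outcomes with X + Y > 5 gives 91/33.
E[X | X + Y > 5] = (91/33) / (7/11) = 13/3.

13/3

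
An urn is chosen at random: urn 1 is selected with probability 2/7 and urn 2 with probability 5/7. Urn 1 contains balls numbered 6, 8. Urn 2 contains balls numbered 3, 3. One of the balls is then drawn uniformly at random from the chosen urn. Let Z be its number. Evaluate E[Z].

E[Z | urn 1] = (6+8)/2 = 7.
E[Z | urn 2] = (3+3)/2 = 3.
E[Z] = (2/7)·(7) + (5/7)·(3) = 29/7.

29/7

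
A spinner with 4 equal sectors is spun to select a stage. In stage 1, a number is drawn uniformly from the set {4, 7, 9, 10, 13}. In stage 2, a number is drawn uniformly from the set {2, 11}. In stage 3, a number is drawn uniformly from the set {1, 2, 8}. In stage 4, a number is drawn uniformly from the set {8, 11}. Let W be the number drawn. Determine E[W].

106/15

E[W | stage 1] = (4+7+9+10+13)/5 = 43/5.
E[W | stage 2] = (2+11)/2 = 13/2.
E[W | stage 3] = (1+2+8)/3 = 11/3.
E[W | stage 4] = (8+11)/2 = 19/2.
By the law of total expectation,
E[W] = (1/4)·(43/5) + (1/4)·(13/2) + (1/4)·(11/3) + (1/4)·(19/2) = 106/15.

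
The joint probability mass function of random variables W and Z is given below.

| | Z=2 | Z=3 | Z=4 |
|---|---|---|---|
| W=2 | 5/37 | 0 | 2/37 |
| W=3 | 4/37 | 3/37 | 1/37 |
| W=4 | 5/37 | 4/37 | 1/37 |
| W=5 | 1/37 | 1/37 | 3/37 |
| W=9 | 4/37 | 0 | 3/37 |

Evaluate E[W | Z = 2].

P(Z = 2) = 19/37.
Σ W·P over the event = 2·(5/37) + 3·(4/37) + 4·(5/37) + 5·(1/37) + 9·(4/37) = 83/37.
E[W | Z = 2] = (83/37) / (19/37) = 83/19.

83/19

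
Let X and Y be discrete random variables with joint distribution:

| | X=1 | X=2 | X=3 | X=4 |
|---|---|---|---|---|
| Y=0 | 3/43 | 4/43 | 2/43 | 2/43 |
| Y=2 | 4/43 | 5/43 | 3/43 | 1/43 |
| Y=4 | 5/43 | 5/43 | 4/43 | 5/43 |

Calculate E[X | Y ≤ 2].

13/6

P(Y ≤ 2) = 24/43.
Summing X·P(X=x,Y=y) over the conditioning event gives 52/43.
E[X | Y ≤ 2] = (52/43) / (24/43) = 13/6.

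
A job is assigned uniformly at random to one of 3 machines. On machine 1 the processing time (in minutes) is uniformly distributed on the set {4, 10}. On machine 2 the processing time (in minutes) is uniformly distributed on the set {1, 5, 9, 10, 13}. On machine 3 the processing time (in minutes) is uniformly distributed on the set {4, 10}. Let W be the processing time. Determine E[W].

36/5

E[W | machine 1] = (4+10)/2 = 7.
E[W | machine 2] = (1+5+9+10+13)/5 = 38/5.
E[W | machine 3] = (4+10)/2 = 7.
E[W] = (1/3)·(7) + (1/3)·(38/5) + (1/3)·(7) = 36/5.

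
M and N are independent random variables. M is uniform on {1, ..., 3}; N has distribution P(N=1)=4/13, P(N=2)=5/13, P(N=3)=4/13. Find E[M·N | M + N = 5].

6

P(M + N = 5) = 3/13.
Summing MN·P(x,y) over outcomes with M + N = 5 gives 18/13.
E[M·N | M + N = 5] = (18/13) / (3/13) = 6.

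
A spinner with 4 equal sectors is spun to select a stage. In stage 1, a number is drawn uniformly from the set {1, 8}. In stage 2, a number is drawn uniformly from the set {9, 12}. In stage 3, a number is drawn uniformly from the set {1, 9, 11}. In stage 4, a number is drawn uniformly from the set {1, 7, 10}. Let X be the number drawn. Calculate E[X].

7

E[X | stage 1] = (1+8)/2 = 9/2.
E[X | stage 2] = (9+12)/2 = 21/2.
E[X | stage 3] = (1+9+11)/3 = 7.
E[X | stage 4] = (1+7+10)/3 = 6.
E[X] = (1/4)·(9/2) + (1/4)·(21/2) + (1/4)·(7) + (1/4)·(6) = 7.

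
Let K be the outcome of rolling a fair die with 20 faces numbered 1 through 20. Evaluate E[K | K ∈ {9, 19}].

P(K ∈ {9, 19}) = 1/10.
Σ over the event: 9·1/20 + 19·1/20 = 7/5.
E[K | K ∈ {9, 19}] = (7/5) / (1/10) = 14.

14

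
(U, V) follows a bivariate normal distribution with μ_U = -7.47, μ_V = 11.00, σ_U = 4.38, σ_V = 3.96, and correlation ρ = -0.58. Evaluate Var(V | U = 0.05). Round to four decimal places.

For a bivariate normal, Var(V | U=x) = σ_V²(1 − ρ²).
Var(V | U=0.05) = (3.96)²·(1 − (-0.58)²) = 15.6816·0.6636 = 10.4063.

10.4063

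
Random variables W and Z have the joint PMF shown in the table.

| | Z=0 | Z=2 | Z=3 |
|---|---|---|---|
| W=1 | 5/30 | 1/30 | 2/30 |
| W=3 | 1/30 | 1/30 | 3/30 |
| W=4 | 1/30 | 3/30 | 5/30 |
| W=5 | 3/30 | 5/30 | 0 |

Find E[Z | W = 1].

P(W = 1) = 4/15.
Σ Z·P over the event = 0·(5/30) + 2·(1/30) + 3·(2/30) = 4/15.
E[Z | W = 1] = (4/15) / (4/15) = 1.

1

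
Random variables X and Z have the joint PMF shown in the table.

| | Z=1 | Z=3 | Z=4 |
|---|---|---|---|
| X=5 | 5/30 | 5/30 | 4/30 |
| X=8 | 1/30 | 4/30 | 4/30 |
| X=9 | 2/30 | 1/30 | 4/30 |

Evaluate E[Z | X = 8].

29/9

P(X = 8) = 3/10.
Σ Z·P over the event = 1·(1/30) + 3·(4/30) + 4·(4/30) = 29/30.
E[Z | X = 8] = (29/30) / (3/10) = 29/9.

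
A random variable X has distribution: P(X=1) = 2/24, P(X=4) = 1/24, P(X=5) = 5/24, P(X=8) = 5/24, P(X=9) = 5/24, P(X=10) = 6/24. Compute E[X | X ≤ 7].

31/8

P(X ≤ 7) = 1/3.
Σ over the event: 1·1/12 + 4·1/24 + 5·5/24 = 31/24.
E[X | X ≤ 7] = (31/24) / (1/3) = 31/8.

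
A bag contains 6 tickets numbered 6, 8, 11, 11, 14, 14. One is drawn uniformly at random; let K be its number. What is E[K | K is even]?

21/2

P(K is even) = 2/3.
Σ over the event: 6·1/6 + 8·1/6 + 14·1/3 = 7.
E[K | K is even] = (7) / (2/3) = 21/2.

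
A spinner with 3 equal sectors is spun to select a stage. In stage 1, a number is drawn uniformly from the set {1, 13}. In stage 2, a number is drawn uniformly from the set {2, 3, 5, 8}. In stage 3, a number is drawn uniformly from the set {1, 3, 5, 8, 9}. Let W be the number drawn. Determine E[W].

E[W | stage 1] = (1+13)/2 = 7.
E[W | stage 2] = (2+3+5+8)/4 = 9/2.
E[W | stage 3] = (1+3+5+8+9)/5 = 26/5.
E[W] = (1/3)·(7) + (1/3)·(9/2) + (1/3)·(26/5) = 167/30.

167/30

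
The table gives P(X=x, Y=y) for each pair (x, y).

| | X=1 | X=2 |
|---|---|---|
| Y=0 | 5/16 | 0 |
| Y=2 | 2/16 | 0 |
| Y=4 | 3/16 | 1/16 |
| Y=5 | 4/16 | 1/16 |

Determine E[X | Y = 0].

P(Y = 0) = 5/16.
Σ X·P over the event = 1·(5/16) = 5/16.
E[X | Y = 0] = (5/16) / (5/16) = 1.

1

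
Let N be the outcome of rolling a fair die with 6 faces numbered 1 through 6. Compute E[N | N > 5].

Given N > 5, N is equally likely to be any of {6}.
E[N | N > 5] = (6) / 1 = 6.

6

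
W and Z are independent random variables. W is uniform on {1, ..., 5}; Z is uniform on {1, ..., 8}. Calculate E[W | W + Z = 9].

Outcomes with W + Z = 9: (1,8), (2,7), (3,6), (4,5), (5,4), each with probability 1/40.
E[W | W + Z = 9] = (1 + 2 + 3 + 4 + 5) / 5 = 3.

3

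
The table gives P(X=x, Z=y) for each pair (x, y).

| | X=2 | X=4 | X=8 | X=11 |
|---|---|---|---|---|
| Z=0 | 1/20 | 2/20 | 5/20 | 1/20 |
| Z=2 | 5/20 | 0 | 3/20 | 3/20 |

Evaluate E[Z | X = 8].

3/4

P(X = 8) = 2/5.
Σ Z·P over the event = 0·(5/20) + 2·(3/20) = 3/10.
E[Z | X = 8] = (3/10) / (2/5) = 3/4.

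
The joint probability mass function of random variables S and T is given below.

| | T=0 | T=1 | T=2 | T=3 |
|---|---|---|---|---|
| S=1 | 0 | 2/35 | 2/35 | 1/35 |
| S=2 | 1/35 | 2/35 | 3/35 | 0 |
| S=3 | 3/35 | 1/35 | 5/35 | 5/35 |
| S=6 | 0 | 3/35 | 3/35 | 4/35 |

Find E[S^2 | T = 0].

P(T = 0) = 4/35.
Summing S^2·P(S=x,T=y) over the conditioning event gives 31/35.
E[S^2 | T = 0] = (31/35) / (4/35) = 31/4.

31/4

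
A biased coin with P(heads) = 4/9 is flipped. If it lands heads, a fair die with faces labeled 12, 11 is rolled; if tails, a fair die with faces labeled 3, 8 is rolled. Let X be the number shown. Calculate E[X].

49/6

E[X | heads] = (12+11)/2 = 23/2.
E[X | tails] = (3+8)/2 = 11/2.
By the law of total expectation,
E[X] = (4/9)·(23/2) + (5/9)·(11/2) = 49/6.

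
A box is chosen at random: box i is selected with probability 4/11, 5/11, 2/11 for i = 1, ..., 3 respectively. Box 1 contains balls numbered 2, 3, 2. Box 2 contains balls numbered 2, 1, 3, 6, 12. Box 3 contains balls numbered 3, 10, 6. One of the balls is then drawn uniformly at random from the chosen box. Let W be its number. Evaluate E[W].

E[W | box 1] = (2+3+2)/3 = 7/3.
E[W | box 2] = (2+1+3+6+12)/5 = 24/5.
E[W | box 3] = (3+10+6)/3 = 19/3.
E[W] = (4/11)·(7/3) + (5/11)·(24/5) + (2/11)·(19/3) = 46/11.

46/11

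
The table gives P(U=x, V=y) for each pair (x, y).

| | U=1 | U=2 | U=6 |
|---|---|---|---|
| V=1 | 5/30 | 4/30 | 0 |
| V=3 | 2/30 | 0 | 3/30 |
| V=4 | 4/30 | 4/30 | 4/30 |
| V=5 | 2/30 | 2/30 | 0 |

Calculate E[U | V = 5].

P(V = 5) = 2/15.
Σ U·P over the event = 1·(2/30) + 2·(2/30) = 1/5.
E[U | V = 5] = (1/5) / (2/15) = 3/2.

3/2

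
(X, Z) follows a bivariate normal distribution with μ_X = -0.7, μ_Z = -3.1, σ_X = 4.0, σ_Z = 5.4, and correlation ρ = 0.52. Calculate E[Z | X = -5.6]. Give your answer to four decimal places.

-6.5398

E[Z | X=x] = μ_Z + ρ(σ_Z/σ_X)(x − μ_X) for jointly normal variables.
E[Z | X=-5.6] = -3.1 + (0.52)·(5.4/4.0)·(-5.6 − (-0.7)) = -3.1 + (0.702)·(-4.9) = -6.5398.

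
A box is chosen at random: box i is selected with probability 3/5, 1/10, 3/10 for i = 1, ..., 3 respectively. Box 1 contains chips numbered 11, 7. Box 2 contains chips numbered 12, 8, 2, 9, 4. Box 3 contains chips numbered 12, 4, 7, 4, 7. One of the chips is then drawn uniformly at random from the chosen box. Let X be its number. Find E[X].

E[X | box 1] = (11+7)/2 = 9.
E[X | box 2] = (12+8+2+9+4)/5 = 7.
E[X | box 3] = (12+4+7+4+7)/5 = 34/5.
By the law of total expectation,
E[X] = (3/5)·(9) + (1/10)·(7) + (3/10)·(34/5) = 407/50.

407/50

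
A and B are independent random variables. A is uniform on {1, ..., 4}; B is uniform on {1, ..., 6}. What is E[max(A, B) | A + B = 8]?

Outcomes with A + B = 8: (2,6), (3,5), (4,4), each with probability 1/24.
E[max(A, B) | A + B = 8] = (6 + 5 + 4) / 3 = 5.

5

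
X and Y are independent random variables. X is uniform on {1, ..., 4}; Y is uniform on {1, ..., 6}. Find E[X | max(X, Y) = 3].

Outcomes with max(X, Y) = 3: (1,3), (2,3), (3,1), (3,2), (3,3), each with probability 1/24.
E[X | max(X, Y) = 3] = (1 + 2 + 3 + 3 + 3) / 5 = 12/5.

12/5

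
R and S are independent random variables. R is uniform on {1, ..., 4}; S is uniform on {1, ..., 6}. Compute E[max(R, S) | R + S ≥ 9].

17/3

Outcomes with R + S ≥ 9: (3,6), (4,5), (4,6), each with probability 1/24.
E[max(R, S) | R + S ≥ 9] = (6 + 5 + 6) / 3 = 17/3.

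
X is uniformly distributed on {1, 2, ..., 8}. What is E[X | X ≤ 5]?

3

Given X ≤ 5, X is equally likely to be any of {1, 2, 3, 4, 5}.
E[X | X ≤ 5] = (1 + 2 + 3 + 4 + 5) / 5 = 3.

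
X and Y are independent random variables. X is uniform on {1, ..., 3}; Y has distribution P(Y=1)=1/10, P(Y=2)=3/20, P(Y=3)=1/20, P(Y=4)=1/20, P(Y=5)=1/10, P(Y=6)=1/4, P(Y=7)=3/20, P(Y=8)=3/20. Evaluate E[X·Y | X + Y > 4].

P(X + Y > 4) = 47/60.
Summing XY·P(x,y) over outcomes with X + Y > 4 gives 189/20.
E[X·Y | X + Y > 4] = (189/20) / (47/60) = 567/47.

567/47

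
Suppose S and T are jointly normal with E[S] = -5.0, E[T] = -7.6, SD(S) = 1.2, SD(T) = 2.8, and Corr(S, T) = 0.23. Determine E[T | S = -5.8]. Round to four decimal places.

For a bivariate normal, E[T | S=x] = μ_T + ρ·(σ_T/σ_S)·(x − μ_S).
E[T | S=-5.8] = -7.6 + (0.23)·(2.8/1.2)·(-5.8 − (-5.0)) = -7.6 + (0.53667)·(-0.8) = -8.0293.

-8.0293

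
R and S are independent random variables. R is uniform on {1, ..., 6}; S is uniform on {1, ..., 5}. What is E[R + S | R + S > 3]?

187/27

P(R + S > 3) = 9/10.
Summing (R+S)·P(x,y) over outcomes with R + S > 3 gives 187/30.
E[R + S | R + S > 3] = (187/30) / (9/10) = 187/27.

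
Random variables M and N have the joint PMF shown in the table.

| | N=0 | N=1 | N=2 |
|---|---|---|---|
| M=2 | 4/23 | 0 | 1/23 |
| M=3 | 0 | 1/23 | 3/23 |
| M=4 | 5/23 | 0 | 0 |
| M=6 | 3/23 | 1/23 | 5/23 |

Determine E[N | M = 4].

0

P(M = 4) = 5/23.
Σ N·P over the event = 0·(5/23) = 0.
E[N | M = 4] = (0) / (5/23) = 0.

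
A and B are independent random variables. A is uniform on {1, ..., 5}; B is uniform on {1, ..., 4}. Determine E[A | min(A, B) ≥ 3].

4

P(min(A, B) ≥ 3) = 3/10.
Summing A·P(x,y) over outcomes with min(A, B) ≥ 3 gives 6/5.
E[A | min(A, B) ≥ 3] = (6/5) / (3/10) = 4.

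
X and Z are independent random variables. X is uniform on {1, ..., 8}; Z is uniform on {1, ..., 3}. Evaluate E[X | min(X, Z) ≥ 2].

P(min(X, Z) ≥ 2) = 7/12.
Summing X·P(x,y) over outcomes with min(X, Z) ≥ 2 gives 35/12.
E[X | min(X, Z) ≥ 2] = (35/12) / (7/12) = 5.

5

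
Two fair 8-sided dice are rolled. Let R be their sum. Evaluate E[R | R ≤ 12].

218/27

P(R ≤ 12) = 27/32.
E[R | R ≤ 12] = (109/16) / (27/32) = 218/27.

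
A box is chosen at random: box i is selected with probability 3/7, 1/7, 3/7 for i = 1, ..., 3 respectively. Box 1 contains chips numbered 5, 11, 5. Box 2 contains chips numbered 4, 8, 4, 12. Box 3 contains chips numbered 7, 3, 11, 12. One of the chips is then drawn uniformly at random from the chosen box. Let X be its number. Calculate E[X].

211/28

E[X | box 1] = (5+11+5)/3 = 7.
E[X | box 2] = (4+8+4+12)/4 = 7.
E[X | box 3] = (7+3+11+12)/4 = 33/4.
E[X] = (3/7)·(7) + (1/7)·(7) + (3/7)·(33/4) = 211/28.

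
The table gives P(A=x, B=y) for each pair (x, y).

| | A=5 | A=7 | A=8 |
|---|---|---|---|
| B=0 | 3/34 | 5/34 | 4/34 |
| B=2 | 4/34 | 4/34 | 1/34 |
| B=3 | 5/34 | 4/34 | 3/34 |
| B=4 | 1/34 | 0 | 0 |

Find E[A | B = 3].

77/12

P(B = 3) = 6/17.
Summing A·P(A=x,B=y) over the conditioning event gives 77/34.
E[A | B = 3] = (77/34) / (6/17) = 77/12.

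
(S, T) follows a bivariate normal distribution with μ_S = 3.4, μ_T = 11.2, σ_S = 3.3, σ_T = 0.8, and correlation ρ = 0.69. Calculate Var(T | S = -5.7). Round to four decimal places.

0.3353

For a bivariate normal, Var(T | S=x) = σ_T²(1 − ρ²).
Var(T | S=-5.7) = (0.8)²·(1 − (0.69)²) = 0.64·0.5239 = 0.3353.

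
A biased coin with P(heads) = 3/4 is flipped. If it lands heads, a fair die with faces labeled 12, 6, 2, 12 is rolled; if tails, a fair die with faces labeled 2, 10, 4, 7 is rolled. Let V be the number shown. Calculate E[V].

E[V | heads] = (12+6+2+12)/4 = 8.
E[V | tails] = (2+10+4+7)/4 = 23/4.
By the law of total expectation,
E[V] = (3/4)·(8) + (1/4)·(23/4) = 119/16.

119/16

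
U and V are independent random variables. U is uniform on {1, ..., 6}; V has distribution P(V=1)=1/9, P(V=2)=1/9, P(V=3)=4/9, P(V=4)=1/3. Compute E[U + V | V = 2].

11/2

P(V = 2) = 1/9.
Summing (U+V)·P(x,y) over outcomes with V = 2 gives 11/18.
E[U + V | V = 2] = (11/18) / (1/9) = 11/2.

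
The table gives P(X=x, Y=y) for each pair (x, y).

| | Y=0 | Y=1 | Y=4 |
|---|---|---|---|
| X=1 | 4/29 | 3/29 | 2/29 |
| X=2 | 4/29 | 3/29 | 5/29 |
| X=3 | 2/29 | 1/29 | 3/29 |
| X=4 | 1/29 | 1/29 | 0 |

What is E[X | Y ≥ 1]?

P(Y ≥ 1) = 18/29.
Σ X·P over the event = 1·(3/29) + 1·(2/29) + 2·(3/29) + 2·(5/29) + 3·(1/29) + 3·(3/29) + 4·(1/29) = 37/29.
E[X | Y ≥ 1] = (37/29) / (18/29) = 37/18.

37/18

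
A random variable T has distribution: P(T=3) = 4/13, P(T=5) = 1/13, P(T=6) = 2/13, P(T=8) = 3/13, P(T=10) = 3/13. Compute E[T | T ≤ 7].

29/7

P(T ≤ 7) = 7/13.
Σ over the event: 3·4/13 + 5·1/13 + 6·2/13 = 29/13.
E[T | T ≤ 7] = (29/13) / (7/13) = 29/7.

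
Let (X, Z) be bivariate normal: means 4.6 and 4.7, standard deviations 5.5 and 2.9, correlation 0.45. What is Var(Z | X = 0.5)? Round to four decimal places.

6.7070

For a bivariate normal, Var(Z | X=x) = σ_Z²(1 − ρ²).
Var(Z | X=0.5) = (2.9)²·(1 − (0.45)²) = 8.41·0.7975 = 6.7070.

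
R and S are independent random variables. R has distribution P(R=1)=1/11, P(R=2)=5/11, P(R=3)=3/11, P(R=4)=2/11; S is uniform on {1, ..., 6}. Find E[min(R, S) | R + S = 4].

14/9

P(R + S = 4) = 3/22.
Summing min(R,S)·P(x,y) over outcomes with R + S = 4 gives 7/33.
E[min(R, S) | R + S = 4] = (7/33) / (3/22) = 14/9.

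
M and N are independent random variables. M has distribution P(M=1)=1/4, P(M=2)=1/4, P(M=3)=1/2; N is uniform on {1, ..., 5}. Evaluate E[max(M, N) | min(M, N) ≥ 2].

P(min(M, N) ≥ 2) = 3/5.
Summing max(M,N)·P(x,y) over outcomes with min(M, N) ≥ 2 gives 11/5.
E[max(M, N) | min(M, N) ≥ 2] = (11/5) / (3/5) = 11/3.

11/3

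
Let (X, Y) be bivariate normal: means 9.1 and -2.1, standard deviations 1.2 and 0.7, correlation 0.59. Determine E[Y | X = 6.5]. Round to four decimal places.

The regression of Y on X has slope ρ·σ_Y/σ_X and passes through (μ_X, μ_Y).
E[Y | X=6.5] = -2.1 + (0.59)·(0.7/1.2)·(6.5 − (9.1)) = -2.1 + (0.34417)·(-2.6) = -2.9948.

-2.9948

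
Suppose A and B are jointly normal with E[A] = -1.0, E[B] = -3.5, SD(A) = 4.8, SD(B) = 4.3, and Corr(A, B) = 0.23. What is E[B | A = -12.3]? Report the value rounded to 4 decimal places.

E[B | A=x] = μ_B + ρ(σ_B/σ_A)(x − μ_A) for jointly normal variables.
E[B | A=-12.3] = -3.5 + (0.23)·(4.3/4.8)·(-12.3 − (-1.0)) = -3.5 + (0.20604)·(-11.3) = -5.8283.

-5.8283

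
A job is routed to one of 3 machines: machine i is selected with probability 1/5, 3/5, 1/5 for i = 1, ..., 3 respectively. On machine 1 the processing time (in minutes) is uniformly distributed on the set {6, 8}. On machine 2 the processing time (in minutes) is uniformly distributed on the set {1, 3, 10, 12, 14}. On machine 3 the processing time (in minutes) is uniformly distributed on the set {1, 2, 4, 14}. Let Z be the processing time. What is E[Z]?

29/4

E[Z | machine 1] = (6+8)/2 = 7.
E[Z | machine 2] = (1+3+10+12+14)/5 = 8.
E[Z | machine 3] = (1+2+4+14)/4 = 21/4.
E[Z] = (1/5)·(7) + (3/5)·(8) + (1/5)·(21/4) = 29/4.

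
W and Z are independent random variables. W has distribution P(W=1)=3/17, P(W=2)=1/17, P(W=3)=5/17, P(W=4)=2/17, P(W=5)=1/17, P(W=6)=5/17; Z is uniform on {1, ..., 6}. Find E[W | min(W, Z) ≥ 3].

P(min(W, Z) ≥ 3) = 26/51.
Summing W·P(x,y) over outcomes with min(W, Z) ≥ 3 gives 116/51.
E[W | min(W, Z) ≥ 3] = (116/51) / (26/51) = 58/13.

58/13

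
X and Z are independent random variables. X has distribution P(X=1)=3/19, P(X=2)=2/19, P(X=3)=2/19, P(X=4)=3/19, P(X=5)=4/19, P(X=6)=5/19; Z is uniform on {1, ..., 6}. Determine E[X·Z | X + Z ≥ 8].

615/28

P(X + Z ≥ 8) = 28/57.
Summing XZ·P(x,y) over outcomes with X + Z ≥ 8 gives 205/19.
E[X·Z | X + Z ≥ 8] = (205/19) / (28/57) = 615/28.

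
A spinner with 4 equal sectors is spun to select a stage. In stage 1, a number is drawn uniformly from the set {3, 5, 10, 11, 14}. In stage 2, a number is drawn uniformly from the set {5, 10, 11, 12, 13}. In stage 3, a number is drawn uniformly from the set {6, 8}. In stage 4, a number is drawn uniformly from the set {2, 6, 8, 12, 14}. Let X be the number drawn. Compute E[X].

171/20

E[X | stage 1] = (3+5+10+11+14)/5 = 43/5.
E[X | stage 2] = (5+10+11+12+13)/5 = 51/5.
E[X | stage 3] = (6+8)/2 = 7.
E[X | stage 4] = (2+6+8+12+14)/5 = 42/5.
By the law of total expectation,
E[X] = (1/4)·(43/5) + (1/4)·(51/5) + (1/4)·(7) + (1/4)·(42/5) = 171/20.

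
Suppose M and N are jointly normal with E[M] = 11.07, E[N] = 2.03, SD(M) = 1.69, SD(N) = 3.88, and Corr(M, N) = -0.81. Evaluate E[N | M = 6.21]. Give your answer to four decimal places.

11.0679

For a bivariate normal, E[N | M=x] = μ_N + ρ·(σ_N/σ_M)·(x − μ_M).
E[N | M=6.21] = 2.03 + (-0.81)·(3.88/1.69)·(6.21 − (11.07)) = 2.03 + (-1.85964)·(-4.86) = 11.0679.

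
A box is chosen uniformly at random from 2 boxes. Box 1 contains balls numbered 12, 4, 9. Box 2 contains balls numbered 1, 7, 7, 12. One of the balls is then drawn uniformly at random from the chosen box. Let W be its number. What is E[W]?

181/24

E[W | box 1] = (12+4+9)/3 = 25/3.
E[W | box 2] = (1+7+7+12)/4 = 27/4.
By the law of total expectation,
E[W] = (1/2)·(25/3) + (1/2)·(27/4) = 181/24.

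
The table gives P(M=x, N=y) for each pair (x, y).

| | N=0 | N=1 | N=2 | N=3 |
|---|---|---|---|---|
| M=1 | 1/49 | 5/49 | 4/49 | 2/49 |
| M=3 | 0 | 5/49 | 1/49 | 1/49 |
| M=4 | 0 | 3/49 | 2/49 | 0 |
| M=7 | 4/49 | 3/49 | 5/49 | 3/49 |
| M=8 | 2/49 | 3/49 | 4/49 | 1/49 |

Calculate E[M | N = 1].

77/19

P(N = 1) = 19/49.
Σ M·P over the event = 1·(5/49) + 3·(5/49) + 4·(3/49) + 7·(3/49) + 8·(3/49) = 11/7.
E[M | N = 1] = (11/7) / (19/49) = 77/19.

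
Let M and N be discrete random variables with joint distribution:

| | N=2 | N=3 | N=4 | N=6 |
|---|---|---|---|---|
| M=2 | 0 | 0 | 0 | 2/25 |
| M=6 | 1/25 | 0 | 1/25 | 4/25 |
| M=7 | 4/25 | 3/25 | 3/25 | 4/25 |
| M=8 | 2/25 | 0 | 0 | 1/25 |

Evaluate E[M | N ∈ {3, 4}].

P(N ∈ {3, 4}) = 7/25.
Summing M·P(M=x,N=y) over the conditioning event gives 48/25.
E[M | N ∈ {3, 4}] = (48/25) / (7/25) = 48/7.

48/7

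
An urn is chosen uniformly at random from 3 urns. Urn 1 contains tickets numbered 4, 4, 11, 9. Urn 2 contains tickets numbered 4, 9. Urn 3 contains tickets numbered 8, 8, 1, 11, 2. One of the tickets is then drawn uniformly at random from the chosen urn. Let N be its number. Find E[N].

13/2

E[N | urn 1] = (4+4+11+9)/4 = 7.
E[N | urn 2] = (4+9)/2 = 13/2.
E[N | urn 3] = (8+8+1+11+2)/5 = 6.
By the law of total expectation,
E[N] = (1/3)·(7) + (1/3)·(13/2) + (1/3)·(6) = 13/2.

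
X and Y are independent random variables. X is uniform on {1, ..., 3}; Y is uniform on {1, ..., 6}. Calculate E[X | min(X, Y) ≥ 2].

P(min(X, Y) ≥ 2) = 5/9.
Summing X·P(x,y) over outcomes with min(X, Y) ≥ 2 gives 25/18.
E[X | min(X, Y) ≥ 2] = (25/18) / (5/9) = 5/2.

5/2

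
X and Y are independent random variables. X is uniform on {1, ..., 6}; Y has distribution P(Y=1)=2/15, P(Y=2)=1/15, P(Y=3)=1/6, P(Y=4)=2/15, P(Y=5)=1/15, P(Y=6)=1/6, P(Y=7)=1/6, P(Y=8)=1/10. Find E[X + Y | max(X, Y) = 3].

P(max(X, Y) = 3) = 7/60.
Summing (X+Y)·P(x,y) over outcomes with max(X, Y) = 3 gives 101/180.
E[X + Y | max(X, Y) = 3] = (101/180) / (7/60) = 101/21.

101/21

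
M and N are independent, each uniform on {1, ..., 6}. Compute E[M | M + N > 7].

P(M + N > 7) = 5/12.
Summing M·P(x,y) over outcomes with M + N > 7 gives 35/18.
E[M | M + N > 7] = (35/18) / (5/12) = 14/3.

14/3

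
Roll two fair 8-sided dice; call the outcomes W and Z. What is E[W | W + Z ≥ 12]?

P(W + Z ≥ 12) = 15/64.
Summing W·P(x,y) over outcomes with W + Z ≥ 12 gives 25/16.
E[W | W + Z ≥ 12] = (25/16) / (15/64) = 20/3.

20/3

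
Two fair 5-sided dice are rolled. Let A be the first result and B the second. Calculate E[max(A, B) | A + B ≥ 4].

P(A + B ≥ 4) = 22/25.
Summing max(A,B)·P(x,y) over outcomes with A + B ≥ 4 gives 18/5.
E[max(A, B) | A + B ≥ 4] = (18/5) / (22/25) = 45/11.

45/11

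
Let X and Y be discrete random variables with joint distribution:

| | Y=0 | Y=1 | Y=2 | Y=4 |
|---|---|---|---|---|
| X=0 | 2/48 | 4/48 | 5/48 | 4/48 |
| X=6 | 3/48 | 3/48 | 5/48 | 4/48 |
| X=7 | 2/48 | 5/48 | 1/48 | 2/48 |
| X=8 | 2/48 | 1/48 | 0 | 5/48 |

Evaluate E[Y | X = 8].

21/8

P(X = 8) = 1/6.
Σ Y·P over the event = 0·(2/48) + 1·(1/48) + 4·(5/48) = 7/16.
E[Y | X = 8] = (7/16) / (1/6) = 21/8.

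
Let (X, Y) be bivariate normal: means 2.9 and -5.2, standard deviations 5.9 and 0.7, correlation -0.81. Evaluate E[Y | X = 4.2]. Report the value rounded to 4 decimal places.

The regression of Y on X has slope ρ·σ_Y/σ_X and passes through (μ_X, μ_Y).
E[Y | X=4.2] = -5.2 + (-0.81)·(0.7/5.9)·(4.2 − (2.9)) = -5.2 + (-0.096102)·(1.3) = -5.3249.

-5.3249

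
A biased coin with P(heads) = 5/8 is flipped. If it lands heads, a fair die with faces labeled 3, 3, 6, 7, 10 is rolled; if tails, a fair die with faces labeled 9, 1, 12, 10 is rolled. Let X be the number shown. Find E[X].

53/8

E[X | heads] = (3+3+6+7+10)/5 = 29/5.
E[X | tails] = (9+1+12+10)/4 = 8.
By the law of total expectation,
E[X] = (5/8)·(29/5) + (3/8)·(8) = 53/8.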